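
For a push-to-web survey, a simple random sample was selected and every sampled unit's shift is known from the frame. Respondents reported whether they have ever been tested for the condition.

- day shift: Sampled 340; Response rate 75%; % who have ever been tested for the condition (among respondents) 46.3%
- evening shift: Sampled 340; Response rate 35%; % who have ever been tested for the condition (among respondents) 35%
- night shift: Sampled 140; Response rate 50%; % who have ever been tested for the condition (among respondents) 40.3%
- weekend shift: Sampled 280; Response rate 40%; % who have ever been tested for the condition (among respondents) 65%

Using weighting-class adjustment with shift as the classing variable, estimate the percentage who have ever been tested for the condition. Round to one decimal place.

46.8%

Weighting each respondent by the inverse class response rate inflates each class back to its sampled size, so the class weight is n_sampled:
  day shift: 340 × 46.3 = 15742
  evening shift: 340 × 35 = 11,900
  night shift: 140 × 40.3 = 5642
  weekend shift: 280 × 65 = 18,200
Adjusted estimate = 51,484 / 1,100 = 46.8036 → 46.8%.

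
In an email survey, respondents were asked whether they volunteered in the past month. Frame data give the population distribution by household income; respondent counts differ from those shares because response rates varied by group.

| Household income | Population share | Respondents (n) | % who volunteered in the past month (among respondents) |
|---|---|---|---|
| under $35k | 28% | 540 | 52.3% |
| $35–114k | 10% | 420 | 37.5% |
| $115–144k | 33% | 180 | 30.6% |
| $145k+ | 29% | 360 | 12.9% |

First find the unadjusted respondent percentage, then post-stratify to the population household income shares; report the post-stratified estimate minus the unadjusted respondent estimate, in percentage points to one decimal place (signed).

-3.9 percentage points

Naive respondent-only estimate (weights = respondent counts):
  (540/1500)×52.3 + (420/1500)×37.5 + (180/1500)×30.6 + (360/1500)×12.9 = 36.096%
Reweighting by population household income shares:
  0.28×52.3 + 0.1×37.5 + 0.33×30.6 + 0.29×12.9 = 32.233%
Difference = 32.233 − 36.096 = -3.863 pp.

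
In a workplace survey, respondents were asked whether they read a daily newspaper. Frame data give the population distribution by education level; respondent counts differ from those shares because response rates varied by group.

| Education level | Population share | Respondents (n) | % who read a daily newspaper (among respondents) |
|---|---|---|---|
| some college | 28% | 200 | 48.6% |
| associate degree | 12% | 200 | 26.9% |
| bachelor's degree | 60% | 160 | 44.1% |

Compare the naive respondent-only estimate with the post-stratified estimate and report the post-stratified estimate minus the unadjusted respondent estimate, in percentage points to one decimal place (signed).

Unadjusted (pooled respondent) estimate weights by respondent counts:
  (200/560)×48.6 + (200/560)×26.9 + (160/560)×44.1 = 39.5643%
Reweighting by population education level shares:
  0.28×48.6 + 0.12×26.9 + 0.6×44.1 = 43.296%
Difference = 43.296 − 39.5643 = 3.7317 pp.

+3.7 percentage points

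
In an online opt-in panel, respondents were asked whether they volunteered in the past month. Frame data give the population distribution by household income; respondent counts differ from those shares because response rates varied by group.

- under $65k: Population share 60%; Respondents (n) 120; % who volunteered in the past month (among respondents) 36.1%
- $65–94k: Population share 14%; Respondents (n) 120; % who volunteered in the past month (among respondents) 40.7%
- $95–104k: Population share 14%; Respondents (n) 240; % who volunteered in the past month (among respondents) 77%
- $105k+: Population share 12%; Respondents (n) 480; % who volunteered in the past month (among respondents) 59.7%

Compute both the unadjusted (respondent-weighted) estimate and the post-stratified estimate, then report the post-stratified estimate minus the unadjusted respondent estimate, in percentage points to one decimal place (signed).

Unadjusted (pooled respondent) estimate weights by respondent counts:
  (120/960)×36.1 + (120/960)×40.7 + (240/960)×77 + (480/960)×59.7 = 58.7%
Post-stratified estimate weights by population shares:
  0.6×36.1 + 0.14×40.7 + 0.14×77 + 0.12×59.7 = 45.302%
Difference = 45.302 − 58.7 = -13.398 pp.

-13.4 percentage points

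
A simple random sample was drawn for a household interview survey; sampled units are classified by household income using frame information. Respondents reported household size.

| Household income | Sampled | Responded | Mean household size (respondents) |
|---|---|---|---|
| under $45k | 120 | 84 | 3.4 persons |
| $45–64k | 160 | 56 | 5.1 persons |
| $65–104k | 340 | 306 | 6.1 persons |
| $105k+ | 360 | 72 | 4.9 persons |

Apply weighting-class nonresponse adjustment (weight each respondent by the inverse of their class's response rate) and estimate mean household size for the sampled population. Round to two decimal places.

Class response rates: under $45k 84/120 = 70%, $45–64k 56/160 = 35%, $65–104k 306/340 = 90%, $105k+ 72/360 = 20%.
Weighting each respondent by the inverse class response rate inflates each class back to its sampled size, so the class weight is n_sampled:
  under $45k: 120 × 3.4 = 408
  $45–64k: 160 × 5.1 = 816
  $65–104k: 340 × 6.1 = 2074
  $105k+: 360 × 4.9 = 1764
Adjusted estimate = 5062 / 980 = 5.16531 → 5.17.

5.17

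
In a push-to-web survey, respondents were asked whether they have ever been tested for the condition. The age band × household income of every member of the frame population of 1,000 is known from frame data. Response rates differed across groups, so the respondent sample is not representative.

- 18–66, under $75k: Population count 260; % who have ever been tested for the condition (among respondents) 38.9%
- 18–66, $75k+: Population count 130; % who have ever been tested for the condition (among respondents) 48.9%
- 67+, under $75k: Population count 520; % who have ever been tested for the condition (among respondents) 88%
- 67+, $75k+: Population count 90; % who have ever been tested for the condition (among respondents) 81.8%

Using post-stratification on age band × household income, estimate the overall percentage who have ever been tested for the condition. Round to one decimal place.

69.6%

Reweight to the known age band × household income distribution:
  18–66, under $75k: (260/1,000) × 38.9 = 10.114
  18–66, $75k+: (130/1,000) × 48.9 = 6.357
  67+, under $75k: (520/1,000) × 88 = 45.76
  67+, $75k+: (90/1,000) × 81.8 = 7.362
Post-stratified estimate = 69.593 → 69.6%.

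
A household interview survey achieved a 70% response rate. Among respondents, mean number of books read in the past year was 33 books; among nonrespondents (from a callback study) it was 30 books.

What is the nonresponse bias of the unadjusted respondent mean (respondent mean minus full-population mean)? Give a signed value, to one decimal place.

+0.9

Nonresponse fraction = 1 − 0.7 = 0.3.
Bias = (nonresponse fraction) × (respondent mean − nonrespondent mean)
     = 0.3 × (33 − 30) = 0.3 × 3 = 0.9.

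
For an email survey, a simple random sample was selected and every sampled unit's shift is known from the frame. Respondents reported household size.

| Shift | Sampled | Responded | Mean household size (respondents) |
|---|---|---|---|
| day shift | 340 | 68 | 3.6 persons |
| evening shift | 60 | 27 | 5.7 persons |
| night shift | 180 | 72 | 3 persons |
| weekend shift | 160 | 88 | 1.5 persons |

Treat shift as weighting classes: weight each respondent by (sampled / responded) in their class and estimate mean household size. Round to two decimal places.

3.17

Class response rates: day shift 68/340 = 20%, evening shift 27/60 = 45%, night shift 72/180 = 40%, weekend shift 88/160 = 55%.
Inverse-response-rate weighting restores each class to its sampled count, so class totals weight by n_sampled:
  day shift: 340 × 3.6 = 1224
  evening shift: 60 × 5.7 = 342
  night shift: 180 × 3 = 540
  weekend shift: 160 × 1.5 = 240
Adjusted estimate = 2346 / 740 = 3.17027 → 3.17.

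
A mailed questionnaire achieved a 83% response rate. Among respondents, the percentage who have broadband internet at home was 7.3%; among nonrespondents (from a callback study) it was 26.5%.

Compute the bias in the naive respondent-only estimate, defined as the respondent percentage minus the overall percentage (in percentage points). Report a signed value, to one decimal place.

Nonresponse fraction = 1 − 0.83 = 0.17.
Bias = (nonresponse fraction) × (respondent percentage − nonrespondent percentage)
     = 0.17 × (7.3 − 26.5) = 0.17 × -19.2 = -3.264.

-3.3 percentage points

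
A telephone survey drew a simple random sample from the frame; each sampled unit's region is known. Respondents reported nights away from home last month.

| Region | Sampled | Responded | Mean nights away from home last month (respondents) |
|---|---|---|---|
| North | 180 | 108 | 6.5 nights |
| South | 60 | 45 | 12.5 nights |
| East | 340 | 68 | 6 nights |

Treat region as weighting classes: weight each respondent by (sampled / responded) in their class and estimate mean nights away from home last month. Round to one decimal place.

6.8

Class response rates: North 108/180 = 60%, South 45/60 = 75%, East 68/340 = 20%.
With weight = n_sampled/n_responded per class, the weighted class total is n_sampled:
  North: 180 × 6.5 = 1170
  South: 60 × 12.5 = 750
  East: 340 × 6 = 2040
Adjusted estimate = 3960 / 580 = 6.82759 → 6.8.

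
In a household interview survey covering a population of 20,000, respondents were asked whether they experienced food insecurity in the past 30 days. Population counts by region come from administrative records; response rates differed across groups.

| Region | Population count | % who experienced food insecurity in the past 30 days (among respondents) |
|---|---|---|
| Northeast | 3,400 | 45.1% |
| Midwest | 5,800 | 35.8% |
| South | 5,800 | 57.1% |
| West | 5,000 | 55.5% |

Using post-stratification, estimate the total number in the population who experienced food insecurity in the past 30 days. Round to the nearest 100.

Each cell contributes its population count × the respondent rate:
  Northeast: 3,400 × 45.1% = 1533.4
  Midwest: 5,800 × 35.8% = 2076.4
  South: 5,800 × 57.1% = 3311.8
  West: 5,000 × 55.5% = 2775
Estimated total = 9696.6 → 9,700.

9,700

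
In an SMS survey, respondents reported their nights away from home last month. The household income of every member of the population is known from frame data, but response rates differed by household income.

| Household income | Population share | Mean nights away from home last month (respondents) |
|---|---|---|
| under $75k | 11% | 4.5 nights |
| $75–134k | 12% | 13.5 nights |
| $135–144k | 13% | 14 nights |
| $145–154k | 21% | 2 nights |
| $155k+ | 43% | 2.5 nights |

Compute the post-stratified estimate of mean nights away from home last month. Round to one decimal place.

Post-stratification weights by population share, not respondent share:
  under $75k: 0.11 × 4.5 = 0.495
  $75–134k: 0.12 × 13.5 = 1.62
  $135–144k: 0.13 × 14 = 1.82
  $145–154k: 0.21 × 2 = 0.42
  $155k+: 0.43 × 2.5 = 1.075
Post-stratified estimate = 5.43 → 5.4.

5.4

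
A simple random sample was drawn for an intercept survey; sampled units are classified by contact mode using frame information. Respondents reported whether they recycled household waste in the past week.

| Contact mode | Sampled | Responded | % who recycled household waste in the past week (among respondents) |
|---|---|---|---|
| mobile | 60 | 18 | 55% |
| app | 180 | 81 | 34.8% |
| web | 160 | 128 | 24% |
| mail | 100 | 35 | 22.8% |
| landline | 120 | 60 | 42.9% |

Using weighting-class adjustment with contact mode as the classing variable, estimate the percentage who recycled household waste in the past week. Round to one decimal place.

Class response rates: mobile 18/60 = 30%, app 81/180 = 45%, web 128/160 = 80%, mail 35/100 = 35%, landline 60/120 = 50%.
Inverse-response-rate weighting restores each class to its sampled count, so class totals weight by n_sampled:
  mobile: 60 × 55 = 3300
  app: 180 × 34.8 = 6264
  web: 160 × 24 = 3840
  mail: 100 × 22.8 = 2280
  landline: 120 × 42.9 = 5148
Adjusted estimate = 20,832 / 620 = 33.6 → 33.6%.

33.6%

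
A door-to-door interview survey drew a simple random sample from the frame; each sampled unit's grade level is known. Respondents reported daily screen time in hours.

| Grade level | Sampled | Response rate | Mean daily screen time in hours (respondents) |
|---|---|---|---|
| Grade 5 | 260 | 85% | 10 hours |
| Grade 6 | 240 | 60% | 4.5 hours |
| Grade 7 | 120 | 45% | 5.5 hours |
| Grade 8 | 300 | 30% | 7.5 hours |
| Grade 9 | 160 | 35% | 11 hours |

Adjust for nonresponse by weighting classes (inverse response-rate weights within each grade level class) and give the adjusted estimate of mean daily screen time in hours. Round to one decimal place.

Inverse-response-rate weighting restores each class to its sampled count, so class totals weight by n_sampled:
  Grade 5: 260 × 10 = 2600
  Grade 6: 240 × 4.5 = 1080
  Grade 7: 120 × 5.5 = 660
  Grade 8: 300 × 7.5 = 2250
  Grade 9: 160 × 11 = 1760
Adjusted estimate = 8350 / 1,080 = 7.73148 → 7.7.

7.7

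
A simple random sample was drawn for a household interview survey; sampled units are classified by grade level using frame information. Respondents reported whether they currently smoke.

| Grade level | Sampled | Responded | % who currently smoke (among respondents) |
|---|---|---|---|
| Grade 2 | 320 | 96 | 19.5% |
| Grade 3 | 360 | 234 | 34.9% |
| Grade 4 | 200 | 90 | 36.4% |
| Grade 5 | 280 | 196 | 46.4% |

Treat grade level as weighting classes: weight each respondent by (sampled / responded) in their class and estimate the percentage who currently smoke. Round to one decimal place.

Response rates by class: Grade 2 96/320 = 30%, Grade 3 234/360 = 65%, Grade 4 90/200 = 45%, Grade 5 196/280 = 70%.
Inverse-response-rate weighting restores each class to its sampled count, so class totals weight by n_sampled:
  Grade 2: 320 × 19.5 = 6240
  Grade 3: 360 × 34.9 = 12,564
  Grade 4: 200 × 36.4 = 7280
  Grade 5: 280 × 46.4 = 12,992
Adjusted estimate = 39,076 / 1,160 = 33.6862 → 33.7%.

33.7%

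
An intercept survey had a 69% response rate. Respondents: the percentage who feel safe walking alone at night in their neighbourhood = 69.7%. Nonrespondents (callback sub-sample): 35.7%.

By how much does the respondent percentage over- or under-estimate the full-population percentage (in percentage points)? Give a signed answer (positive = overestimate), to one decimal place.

Nonresponse fraction = 1 − 0.69 = 0.31.
Bias = (nonresponse fraction) × (respondent percentage − nonrespondent percentage)
     = 0.31 × (69.7 − 35.7) = 0.31 × 34 = 10.54.

+10.5 percentage points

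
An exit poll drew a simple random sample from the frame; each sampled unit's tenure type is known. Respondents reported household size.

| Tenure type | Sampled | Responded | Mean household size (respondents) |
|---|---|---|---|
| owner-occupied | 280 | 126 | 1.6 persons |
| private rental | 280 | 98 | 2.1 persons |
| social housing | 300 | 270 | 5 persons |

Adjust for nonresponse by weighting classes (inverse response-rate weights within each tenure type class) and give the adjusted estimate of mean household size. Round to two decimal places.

Class response rates: owner-occupied 126/280 = 45%, private rental 98/280 = 35%, social housing 270/300 = 90%.
Weighting each respondent by the inverse class response rate inflates each class back to its sampled size, so the class weight is n_sampled:
  owner-occupied: 280 × 1.6 = 448
  private rental: 280 × 2.1 = 588
  social housing: 300 × 5 = 1500
Adjusted estimate = 2536 / 860 = 2.94884 → 2.95.

2.95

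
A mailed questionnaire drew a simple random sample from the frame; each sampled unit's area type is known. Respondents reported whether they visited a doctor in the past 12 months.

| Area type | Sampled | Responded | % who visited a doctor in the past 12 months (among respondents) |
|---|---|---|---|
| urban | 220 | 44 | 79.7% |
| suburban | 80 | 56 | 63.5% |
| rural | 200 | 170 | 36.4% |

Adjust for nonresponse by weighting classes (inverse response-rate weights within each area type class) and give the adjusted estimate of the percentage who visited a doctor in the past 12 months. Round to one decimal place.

59.8%

Response rates by class: urban 44/220 = 20%, suburban 56/80 = 70%, rural 170/200 = 85%.
Each respondent's weight = sampled/responded in their class; summing within a class gives n_sampled, so:
  urban: 220 × 79.7 = 17,534
  suburban: 80 × 63.5 = 5080
  rural: 200 × 36.4 = 7280
Adjusted estimate = 29,894 / 500 = 59.788 → 59.8%.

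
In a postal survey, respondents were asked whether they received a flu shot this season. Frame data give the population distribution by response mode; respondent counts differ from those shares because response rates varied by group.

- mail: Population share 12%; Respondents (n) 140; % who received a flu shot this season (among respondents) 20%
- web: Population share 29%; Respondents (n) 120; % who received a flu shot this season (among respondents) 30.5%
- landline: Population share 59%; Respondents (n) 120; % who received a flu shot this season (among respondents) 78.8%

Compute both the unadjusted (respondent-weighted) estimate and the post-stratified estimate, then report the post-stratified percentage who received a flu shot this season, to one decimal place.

Without adjustment, the pooled respondent share is:
  (140/380)×20 + (120/380)×30.5 + (120/380)×78.8 = 41.8842%
Post-stratified estimate weights by population shares:
  0.12×20 + 0.29×30.5 + 0.59×78.8 = 57.737%

57.7%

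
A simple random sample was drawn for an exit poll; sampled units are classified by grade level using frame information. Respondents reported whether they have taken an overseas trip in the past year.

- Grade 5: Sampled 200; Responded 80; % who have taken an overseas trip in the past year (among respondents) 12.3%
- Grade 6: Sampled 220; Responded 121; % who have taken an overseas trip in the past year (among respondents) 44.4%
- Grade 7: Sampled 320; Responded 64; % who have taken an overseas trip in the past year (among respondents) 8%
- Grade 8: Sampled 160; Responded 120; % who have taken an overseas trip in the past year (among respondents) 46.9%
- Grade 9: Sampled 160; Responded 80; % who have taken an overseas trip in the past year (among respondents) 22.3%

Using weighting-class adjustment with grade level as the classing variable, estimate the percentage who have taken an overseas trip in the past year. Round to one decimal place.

24.4%

Response rates by class: Grade 5 80/200 = 40%, Grade 6 121/220 = 55%, Grade 7 64/320 = 20%, Grade 8 120/160 = 75%, Grade 9 80/160 = 50%.
With weight = n_sampled/n_responded per class, the weighted class total is n_sampled:
  Grade 5: 200 × 12.3 = 2460
  Grade 6: 220 × 44.4 = 9768
  Grade 7: 320 × 8 = 2560
  Grade 8: 160 × 46.9 = 7504
  Grade 9: 160 × 22.3 = 3568
Adjusted estimate = 25,860 / 1,060 = 24.3962 → 24.4%.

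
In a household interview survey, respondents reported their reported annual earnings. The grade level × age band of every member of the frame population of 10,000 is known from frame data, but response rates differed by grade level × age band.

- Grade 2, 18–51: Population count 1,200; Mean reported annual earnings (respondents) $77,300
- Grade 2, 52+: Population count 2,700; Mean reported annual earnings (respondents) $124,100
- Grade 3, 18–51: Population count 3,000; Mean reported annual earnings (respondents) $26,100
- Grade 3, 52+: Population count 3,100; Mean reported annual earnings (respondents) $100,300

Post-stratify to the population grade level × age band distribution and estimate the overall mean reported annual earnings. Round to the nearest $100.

Post-stratification weights by population share, not respondent share:
  Grade 2, 18–51: (1,200/10,000) × 77,300 = 9276
  Grade 2, 52+: (2,700/10,000) × 124,100 = 33,507
  Grade 3, 18–51: (3,000/10,000) × 26,100 = 7830
  Grade 3, 52+: (3,100/10,000) × 100,300 = 31,093
Post-stratified estimate = 81,706 → $81,700.

$81,700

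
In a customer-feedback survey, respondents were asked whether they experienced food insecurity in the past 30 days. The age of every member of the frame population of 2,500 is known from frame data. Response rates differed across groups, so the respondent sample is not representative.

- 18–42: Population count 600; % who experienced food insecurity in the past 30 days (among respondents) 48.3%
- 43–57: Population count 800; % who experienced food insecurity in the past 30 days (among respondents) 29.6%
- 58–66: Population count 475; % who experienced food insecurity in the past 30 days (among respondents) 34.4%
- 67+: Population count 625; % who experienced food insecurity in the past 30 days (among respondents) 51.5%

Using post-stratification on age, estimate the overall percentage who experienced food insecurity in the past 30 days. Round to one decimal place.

40.5%

Each cell contributes population-share × respondent value:
  18–42: (600/2,500) × 48.3 = 11.592
  43–57: (800/2,500) × 29.6 = 9.472
  58–66: (475/2,500) × 34.4 = 6.536
  67+: (625/2,500) × 51.5 = 12.875
Post-stratified estimate = 40.475 → 40.5%.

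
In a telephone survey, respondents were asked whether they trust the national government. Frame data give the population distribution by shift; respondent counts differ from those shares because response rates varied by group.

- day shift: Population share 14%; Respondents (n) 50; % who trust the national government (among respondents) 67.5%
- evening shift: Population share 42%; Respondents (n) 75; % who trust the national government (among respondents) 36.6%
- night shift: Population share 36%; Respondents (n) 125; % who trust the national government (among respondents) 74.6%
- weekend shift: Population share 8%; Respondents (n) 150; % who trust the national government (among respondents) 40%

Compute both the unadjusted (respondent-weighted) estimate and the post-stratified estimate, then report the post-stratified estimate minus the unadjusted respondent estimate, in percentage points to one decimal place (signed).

Naive respondent-only estimate (weights = respondent counts):
  (50/400)×67.5 + (75/400)×36.6 + (125/400)×74.6 + (150/400)×40 = 53.6125%
Post-stratified estimate weights by population shares:
  0.14×67.5 + 0.42×36.6 + 0.36×74.6 + 0.08×40 = 54.878%
Difference = 54.878 − 53.6125 = 1.2655 pp.

+1.3 percentage points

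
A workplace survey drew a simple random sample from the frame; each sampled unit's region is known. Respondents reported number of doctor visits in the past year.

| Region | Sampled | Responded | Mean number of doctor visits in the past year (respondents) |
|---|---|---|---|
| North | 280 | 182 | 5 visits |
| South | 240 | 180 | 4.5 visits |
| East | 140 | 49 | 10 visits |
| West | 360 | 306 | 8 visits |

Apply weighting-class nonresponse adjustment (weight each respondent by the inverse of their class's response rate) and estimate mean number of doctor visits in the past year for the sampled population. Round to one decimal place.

6.6

Response rates by class: North 182/280 = 65%, South 180/240 = 75%, East 49/140 = 35%, West 306/360 = 85%.
Inverse-response-rate weighting restores each class to its sampled count, so class totals weight by n_sampled:
  North: 280 × 5 = 1400
  South: 240 × 4.5 = 1080
  East: 140 × 10 = 1400
  West: 360 × 8 = 2880
Adjusted estimate = 6760 / 1,020 = 6.62745 → 6.6.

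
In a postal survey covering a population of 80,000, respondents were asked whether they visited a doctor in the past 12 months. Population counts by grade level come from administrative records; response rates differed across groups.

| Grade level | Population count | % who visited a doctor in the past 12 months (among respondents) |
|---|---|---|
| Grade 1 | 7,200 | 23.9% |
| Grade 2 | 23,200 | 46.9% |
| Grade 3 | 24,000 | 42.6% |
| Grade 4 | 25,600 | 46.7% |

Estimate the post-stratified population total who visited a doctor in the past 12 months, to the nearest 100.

34,800

Each cell contributes its population count × the respondent rate:
  Grade 1: 7,200 × 23.9% = 1720.8
  Grade 2: 23,200 × 46.9% = 10880.8
  Grade 3: 24,000 × 42.6% = 10,224
  Grade 4: 25,600 × 46.7% = 11955.2
Estimated total = 34780.8 → 34,800.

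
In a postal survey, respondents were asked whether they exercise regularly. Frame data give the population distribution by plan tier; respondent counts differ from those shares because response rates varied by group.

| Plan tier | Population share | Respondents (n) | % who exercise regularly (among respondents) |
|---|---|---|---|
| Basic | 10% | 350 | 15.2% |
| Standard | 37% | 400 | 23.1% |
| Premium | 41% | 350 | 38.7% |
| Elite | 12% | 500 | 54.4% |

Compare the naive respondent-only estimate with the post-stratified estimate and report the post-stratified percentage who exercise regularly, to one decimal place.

32.5%

Naive respondent-only estimate (weights = respondent counts):
  (350/1600)×15.2 + (400/1600)×23.1 + (350/1600)×38.7 + (500/1600)×54.4 = 34.5656%
Post-stratifying to population shares instead:
  0.1×15.2 + 0.37×23.1 + 0.41×38.7 + 0.12×54.4 = 32.462%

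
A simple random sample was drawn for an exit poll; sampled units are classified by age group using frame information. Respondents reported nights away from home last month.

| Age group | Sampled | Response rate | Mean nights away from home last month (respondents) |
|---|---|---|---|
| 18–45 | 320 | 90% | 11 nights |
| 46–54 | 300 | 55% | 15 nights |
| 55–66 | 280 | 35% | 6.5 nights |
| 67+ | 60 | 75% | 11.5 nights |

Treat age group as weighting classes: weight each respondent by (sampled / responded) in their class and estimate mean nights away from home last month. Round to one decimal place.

11.0

With weight = n_sampled/n_responded per class, the weighted class total is n_sampled:
  18–45: 320 × 11 = 3520
  46–54: 300 × 15 = 4500
  55–66: 280 × 6.5 = 1820
  67+: 60 × 11.5 = 690
Adjusted estimate = 10,530 / 960 = 10.9688 → 11.0.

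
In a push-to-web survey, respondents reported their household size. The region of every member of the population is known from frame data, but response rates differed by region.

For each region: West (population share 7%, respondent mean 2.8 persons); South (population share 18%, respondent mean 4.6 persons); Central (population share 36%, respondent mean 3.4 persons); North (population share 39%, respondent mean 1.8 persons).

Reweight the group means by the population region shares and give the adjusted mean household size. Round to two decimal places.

Post-stratification weights by population share, not respondent share:
  West: 0.07 × 2.8 = 0.196
  South: 0.18 × 4.6 = 0.828
  Central: 0.36 × 3.4 = 1.224
  North: 0.39 × 1.8 = 0.702
Post-stratified estimate = 2.95 → 2.95.

2.95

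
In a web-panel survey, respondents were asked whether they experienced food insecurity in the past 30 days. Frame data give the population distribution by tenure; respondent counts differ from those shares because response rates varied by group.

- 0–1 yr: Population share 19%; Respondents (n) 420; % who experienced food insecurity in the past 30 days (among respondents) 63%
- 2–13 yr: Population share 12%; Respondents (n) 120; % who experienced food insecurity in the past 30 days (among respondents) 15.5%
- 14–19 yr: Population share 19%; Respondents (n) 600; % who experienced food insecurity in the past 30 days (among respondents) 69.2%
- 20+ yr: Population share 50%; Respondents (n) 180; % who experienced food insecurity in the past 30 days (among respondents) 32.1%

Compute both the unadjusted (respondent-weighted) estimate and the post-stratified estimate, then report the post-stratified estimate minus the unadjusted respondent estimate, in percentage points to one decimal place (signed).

Without adjustment, the pooled respondent share is:
  (420/1320)×63 + (120/1320)×15.5 + (600/1320)×69.2 + (180/1320)×32.1 = 57.2864%
Post-stratifying to population shares instead:
  0.19×63 + 0.12×15.5 + 0.19×69.2 + 0.5×32.1 = 43.028%
Difference = 43.028 − 57.2864 = -14.2584 pp.

-14.3 percentage points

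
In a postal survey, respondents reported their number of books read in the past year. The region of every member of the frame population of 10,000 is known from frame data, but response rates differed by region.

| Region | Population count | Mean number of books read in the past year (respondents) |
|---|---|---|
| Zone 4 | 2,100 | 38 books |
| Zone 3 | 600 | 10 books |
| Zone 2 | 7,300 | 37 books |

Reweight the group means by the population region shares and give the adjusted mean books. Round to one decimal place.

Post-stratification weights by population share, not respondent share:
  Zone 4: (2,100/10,000) × 38 = 7.98
  Zone 3: (600/10,000) × 10 = 0.6
  Zone 2: (7,300/10,000) × 37 = 27.01
Post-stratified estimate = 35.59 → 35.6.

35.6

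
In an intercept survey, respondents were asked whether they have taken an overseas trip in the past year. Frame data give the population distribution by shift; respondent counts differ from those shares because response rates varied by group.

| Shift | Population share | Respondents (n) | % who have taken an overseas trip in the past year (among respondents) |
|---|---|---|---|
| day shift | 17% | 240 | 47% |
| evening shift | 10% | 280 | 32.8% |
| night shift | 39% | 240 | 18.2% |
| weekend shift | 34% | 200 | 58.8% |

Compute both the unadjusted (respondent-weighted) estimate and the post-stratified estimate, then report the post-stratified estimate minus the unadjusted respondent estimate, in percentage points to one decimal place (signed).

Naive respondent-only estimate (weights = respondent counts):
  (240/960)×47 + (280/960)×32.8 + (240/960)×18.2 + (200/960)×58.8 = 38.1167%
Reweighting by population shift shares:
  0.17×47 + 0.1×32.8 + 0.39×18.2 + 0.34×58.8 = 38.36%
Difference = 38.36 − 38.1167 = 0.2433 pp.

+0.2 percentage points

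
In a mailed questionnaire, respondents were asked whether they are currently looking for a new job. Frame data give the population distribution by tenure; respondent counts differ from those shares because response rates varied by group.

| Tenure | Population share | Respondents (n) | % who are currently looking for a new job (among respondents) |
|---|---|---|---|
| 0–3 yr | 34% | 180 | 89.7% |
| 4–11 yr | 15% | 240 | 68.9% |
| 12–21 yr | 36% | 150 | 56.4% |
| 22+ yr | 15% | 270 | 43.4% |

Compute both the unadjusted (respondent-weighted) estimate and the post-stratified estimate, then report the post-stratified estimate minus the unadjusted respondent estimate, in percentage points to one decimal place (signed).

Without adjustment, the pooled respondent share is:
  (180/840)×89.7 + (240/840)×68.9 + (150/840)×56.4 + (270/840)×43.4 = 62.9286%
Reweighting by population tenure shares:
  0.34×89.7 + 0.15×68.9 + 0.36×56.4 + 0.15×43.4 = 67.647%
Difference = 67.647 − 62.9286 = 4.7184 pp.

+4.7 percentage points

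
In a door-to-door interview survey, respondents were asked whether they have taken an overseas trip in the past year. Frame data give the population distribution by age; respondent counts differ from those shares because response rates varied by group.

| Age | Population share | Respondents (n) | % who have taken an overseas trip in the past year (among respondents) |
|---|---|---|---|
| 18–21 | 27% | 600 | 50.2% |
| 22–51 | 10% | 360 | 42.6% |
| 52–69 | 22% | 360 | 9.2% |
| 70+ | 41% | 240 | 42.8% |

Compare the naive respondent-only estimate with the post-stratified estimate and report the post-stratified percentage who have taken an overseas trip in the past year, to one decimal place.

Naive respondent-only estimate (weights = respondent counts):
  (600/1560)×50.2 + (360/1560)×42.6 + (360/1560)×9.2 + (240/1560)×42.8 = 37.8462%
Reweighting by population age shares:
  0.27×50.2 + 0.1×42.6 + 0.22×9.2 + 0.41×42.8 = 37.386%

37.4%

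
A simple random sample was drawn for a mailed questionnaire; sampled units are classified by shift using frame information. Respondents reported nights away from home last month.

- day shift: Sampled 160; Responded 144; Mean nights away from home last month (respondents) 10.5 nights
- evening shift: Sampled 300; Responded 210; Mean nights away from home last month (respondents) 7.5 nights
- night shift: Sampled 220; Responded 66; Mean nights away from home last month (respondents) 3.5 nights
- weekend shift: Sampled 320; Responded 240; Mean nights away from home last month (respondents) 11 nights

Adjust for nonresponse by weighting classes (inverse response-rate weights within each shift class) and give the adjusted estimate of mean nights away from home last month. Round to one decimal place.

Response rates by class: day shift 144/160 = 90%, evening shift 210/300 = 70%, night shift 66/220 = 30%, weekend shift 240/320 = 75%.
Weighting each respondent by the inverse class response rate inflates each class back to its sampled size, so the class weight is n_sampled:
  day shift: 160 × 10.5 = 1680
  evening shift: 300 × 7.5 = 2250
  night shift: 220 × 3.5 = 770
  weekend shift: 320 × 11 = 3520
Adjusted estimate = 8220 / 1,000 = 8.22 → 8.2.

8.2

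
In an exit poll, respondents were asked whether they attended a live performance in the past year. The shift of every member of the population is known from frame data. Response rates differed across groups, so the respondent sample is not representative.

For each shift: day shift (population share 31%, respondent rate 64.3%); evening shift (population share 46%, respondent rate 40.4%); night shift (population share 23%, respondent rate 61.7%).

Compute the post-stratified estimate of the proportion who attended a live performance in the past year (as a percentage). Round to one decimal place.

52.7%

Reweight to the known shift distribution:
  day shift: 0.31 × 64.3 = 19.933
  evening shift: 0.46 × 40.4 = 18.584
  night shift: 0.23 × 61.7 = 14.191
Post-stratified estimate = 52.708 → 52.7%.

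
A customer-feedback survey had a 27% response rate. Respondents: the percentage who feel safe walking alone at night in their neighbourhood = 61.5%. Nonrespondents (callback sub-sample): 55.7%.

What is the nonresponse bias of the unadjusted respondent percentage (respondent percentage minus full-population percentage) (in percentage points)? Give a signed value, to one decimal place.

+4.2 percentage points

Nonresponse fraction = 1 − 0.27 = 0.73.
Bias = (nonresponse fraction) × (respondent percentage − nonrespondent percentage)
     = 0.73 × (61.5 − 55.7) = 0.73 × 5.8 = 4.234.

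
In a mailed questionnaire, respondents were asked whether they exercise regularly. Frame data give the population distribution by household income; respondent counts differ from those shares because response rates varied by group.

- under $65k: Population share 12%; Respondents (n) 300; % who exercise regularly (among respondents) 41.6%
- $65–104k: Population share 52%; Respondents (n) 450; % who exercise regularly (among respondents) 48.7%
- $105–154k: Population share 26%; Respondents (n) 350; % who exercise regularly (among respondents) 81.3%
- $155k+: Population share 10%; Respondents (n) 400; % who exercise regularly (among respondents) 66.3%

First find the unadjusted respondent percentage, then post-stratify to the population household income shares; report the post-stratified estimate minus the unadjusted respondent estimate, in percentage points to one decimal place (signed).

Without adjustment, the pooled respondent share is:
  (300/1500)×41.6 + (450/1500)×48.7 + (350/1500)×81.3 + (400/1500)×66.3 = 59.58%
Reweighting by population household income shares:
  0.12×41.6 + 0.52×48.7 + 0.26×81.3 + 0.1×66.3 = 58.084%
Difference = 58.084 − 59.58 = -1.496 pp.

-1.5 percentage points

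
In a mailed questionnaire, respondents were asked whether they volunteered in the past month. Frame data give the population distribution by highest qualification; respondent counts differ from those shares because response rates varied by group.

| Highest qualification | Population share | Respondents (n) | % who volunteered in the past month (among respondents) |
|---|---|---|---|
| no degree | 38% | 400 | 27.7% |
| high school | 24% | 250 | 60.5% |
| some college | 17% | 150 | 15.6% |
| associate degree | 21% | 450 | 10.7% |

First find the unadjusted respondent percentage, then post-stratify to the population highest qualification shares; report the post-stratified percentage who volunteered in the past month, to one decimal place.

Without adjustment, the pooled respondent share is:
  (400/1250)×27.7 + (250/1250)×60.5 + (150/1250)×15.6 + (450/1250)×10.7 = 26.688%
Post-stratified estimate weights by population shares:
  0.38×27.7 + 0.24×60.5 + 0.17×15.6 + 0.21×10.7 = 29.945%

29.9%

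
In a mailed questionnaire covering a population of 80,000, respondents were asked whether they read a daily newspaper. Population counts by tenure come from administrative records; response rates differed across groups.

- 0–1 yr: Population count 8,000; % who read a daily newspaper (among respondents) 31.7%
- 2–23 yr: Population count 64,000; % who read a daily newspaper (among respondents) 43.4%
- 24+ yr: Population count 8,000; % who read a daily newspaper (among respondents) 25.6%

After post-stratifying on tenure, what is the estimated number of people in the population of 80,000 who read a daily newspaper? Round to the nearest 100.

32,400

Each cell contributes its population count × the respondent rate:
  0–1 yr: 8,000 × 31.7% = 2536
  2–23 yr: 64,000 × 43.4% = 27,776
  24+ yr: 8,000 × 25.6% = 2048
Estimated total = 32,360 → 32,400.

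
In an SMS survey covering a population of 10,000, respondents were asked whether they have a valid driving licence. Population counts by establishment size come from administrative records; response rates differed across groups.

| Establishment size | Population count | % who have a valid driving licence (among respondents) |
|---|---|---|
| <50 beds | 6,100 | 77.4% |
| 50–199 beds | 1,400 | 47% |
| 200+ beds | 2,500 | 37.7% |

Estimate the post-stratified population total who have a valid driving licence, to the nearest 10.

Estimated count per cell = population count × respondent percentage:
  <50 beds: 6,100 × 77.4% = 4721.4
  50–199 beds: 1,400 × 47% = 658
  200+ beds: 2,500 × 37.7% = 942.5
Estimated total = 6321.9 → 6,320.

6,320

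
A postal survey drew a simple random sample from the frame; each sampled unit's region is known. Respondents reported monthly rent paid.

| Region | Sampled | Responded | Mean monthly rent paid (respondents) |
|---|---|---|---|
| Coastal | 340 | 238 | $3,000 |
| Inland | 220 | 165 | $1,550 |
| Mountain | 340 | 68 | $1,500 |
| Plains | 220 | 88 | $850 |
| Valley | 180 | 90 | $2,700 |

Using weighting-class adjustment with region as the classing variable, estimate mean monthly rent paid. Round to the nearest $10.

Response rates by class: Coastal 238/340 = 70%, Inland 165/220 = 75%, Mountain 68/340 = 20%, Plains 88/220 = 40%, Valley 90/180 = 50%.
Each respondent's weight = sampled/responded in their class; summing within a class gives n_sampled, so:
  Coastal: 340 × 3000 = 1,020,000
  Inland: 220 × 1550 = 341,000
  Mountain: 340 × 1500 = 510,000
  Plains: 220 × 850 = 187,000
  Valley: 180 × 2700 = 486,000
Adjusted estimate = 2,544,000 / 1,300 = 1956.92 → $1,960.

$1,960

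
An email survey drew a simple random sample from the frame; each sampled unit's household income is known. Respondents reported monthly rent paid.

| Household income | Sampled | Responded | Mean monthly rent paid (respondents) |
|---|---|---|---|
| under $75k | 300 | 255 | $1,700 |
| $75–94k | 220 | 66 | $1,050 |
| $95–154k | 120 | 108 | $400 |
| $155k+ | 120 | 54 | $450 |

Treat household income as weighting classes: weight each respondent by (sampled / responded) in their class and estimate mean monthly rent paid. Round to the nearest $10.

Class response rates: under $75k 255/300 = 85%, $75–94k 66/220 = 30%, $95–154k 108/120 = 90%, $155k+ 54/120 = 45%.
Inverse-response-rate weighting restores each class to its sampled count, so class totals weight by n_sampled:
  under $75k: 300 × 1700 = 510,000
  $75–94k: 220 × 1050 = 231,000
  $95–154k: 120 × 400 = 48,000
  $155k+: 120 × 450 = 54,000
Adjusted estimate = 843,000 / 760 = 1109.21 → $1,110.

$1,110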